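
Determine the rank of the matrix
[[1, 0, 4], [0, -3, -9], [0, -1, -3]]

rank = 2

R2 -> -1/3·R2
  [ 1   0   4 ]
  [ 0   1   3 ]
  [ 0  -1  -3 ]
R3 -> R3 + R2
  [ 1  0  4 ]
  [ 0  1  3 ]
  [ 0  0  0 ]
The reduced form has 2 nonzero rows.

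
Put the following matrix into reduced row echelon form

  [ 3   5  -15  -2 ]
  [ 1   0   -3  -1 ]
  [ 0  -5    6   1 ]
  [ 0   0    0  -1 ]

R1 → 1/3·R1
  [ 1  5/3  -5  -2/3 ]
  [ 1    0  -3    -1 ]
  [ 0   -5   6     1 ]
  [ 0    0   0    -1 ]
R2 → R2 − R1
  [ 1   5/3  -5  -2/3 ]
  [ 0  -5/3   2  -1/3 ]
  [ 0    -5   6     1 ]
  [ 0     0   0    -1 ]
R2 → -3/5·R2
  [ 1  5/3    -5  -2/3 ]
  [ 0    1  -6/5   1/5 ]
  [ 0   -5     6     1 ]
  [ 0    0     0    -1 ]
R3 → R3 + 5·R2
  [ 1  5/3    -5  -2/3 ]
  [ 0    1  -6/5   1/5 ]
  [ 0    0     0     2 ]
  [ 0    0     0    -1 ]
R3 → 1/2·R3
  [ 1  5/3    -5  -2/3 ]
  [ 0    1  -6/5   1/5 ]
  [ 0    0     0     1 ]
  [ 0    0     0    -1 ]
R4 → R4 + R3
  [ 1  5/3    -5  -2/3 ]
  [ 0    1  -6/5   1/5 ]
  [ 0    0     0     1 ]
  [ 0    0     0     0 ]
R2 → R2 − 1/5·R3
  [ 1  5/3    -5  -2/3 ]
  [ 0    1  -6/5     0 ]
  [ 0    0     0     1 ]
  [ 0    0     0     0 ]
R1 → R1 + 2/3·R3
  [ 1  5/3    -5  0 ]
  [ 0    1  -6/5  0 ]
  [ 0    0     0  1 ]
  [ 0    0     0  0 ]
R1 → R1 − 5/3·R2
  [ 1  0    -3  0 ]
  [ 0  1  -6/5  0 ]
  [ 0  0     0  1 ]
  [ 0  0     0  0 ]

[[1, 0, -3, 0], [0, 1, -6/5, 0], [0, 0, 0, 1], [0, 0, 0, 0]]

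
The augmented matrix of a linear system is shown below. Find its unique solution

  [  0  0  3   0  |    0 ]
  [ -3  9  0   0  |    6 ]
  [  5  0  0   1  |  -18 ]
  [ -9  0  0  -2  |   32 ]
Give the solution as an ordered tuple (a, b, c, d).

R1 ↔ R2
  [ -3  9  0   0  |    6 ]
  [  0  0  3   0  |    0 ]
  [  5  0  0   1  |  -18 ]
  [ -9  0  0  -2  |   32 ]
R1 -> -1/3·R1
  [  1  -3  0   0  |   -2 ]
  [  0   0  3   0  |    0 ]
  [  5   0  0   1  |  -18 ]
  [ -9   0  0  -2  |   32 ]
R3 -> R3 − 5·R1
  [  1  -3  0   0  |  -2 ]
  [  0   0  3   0  |   0 ]
  [  0  15  0   1  |  -8 ]
  [ -9   0  0  -2  |  32 ]
R4 -> R4 + 9·R1
  [ 1   -3  0   0  |  -2 ]
  [ 0    0  3   0  |   0 ]
  [ 0   15  0   1  |  -8 ]
  [ 0  -27  0  -2  |  14 ]
R2 ↔ R3
  [ 1   -3  0   0  |  -2 ]
  [ 0   15  0   1  |  -8 ]
  [ 0    0  3   0  |   0 ]
  [ 0  -27  0  -2  |  14 ]
R2 -> 1/15·R2
  [ 1   -3  0     0  |     -2 ]
  [ 0    1  0  1/15  |  -8/15 ]
  [ 0    0  3     0  |      0 ]
  [ 0  -27  0    -2  |     14 ]
R4 -> R4 + 27·R2
  [ 1  -3  0     0  |     -2 ]
  [ 0   1  0  1/15  |  -8/15 ]
  [ 0   0  3     0  |      0 ]
  [ 0   0  0  -1/5  |   -2/5 ]
R3 -> 1/3·R3
  [ 1  -3  0     0  |     -2 ]
  [ 0   1  0  1/15  |  -8/15 ]
  [ 0   0  1     0  |      0 ]
  [ 0   0  0  -1/5  |   -2/5 ]
R4 -> -5·R4
  [ 1  -3  0     0  |     -2 ]
  [ 0   1  0  1/15  |  -8/15 ]
  [ 0   0  1     0  |      0 ]
  [ 0   0  0     1  |      2 ]
R2 -> R2 − 1/15·R4
  [ 1  -3  0  0  |    -2 ]
  [ 0   1  0  0  |  -2/3 ]
  [ 0   0  1  0  |     0 ]
  [ 0   0  0  1  |     2 ]
R1 -> R1 + 3·R2
  [ 1  0  0  0  |    -4 ]
  [ 0  1  0  0  |  -2/3 ]
  [ 0  0  1  0  |     0 ]
  [ 0  0  0  1  |     2 ]
Reading off the last column: a = -4, b = -2/3, c = 0, d = 2.

(-4, -2/3, 0, 2)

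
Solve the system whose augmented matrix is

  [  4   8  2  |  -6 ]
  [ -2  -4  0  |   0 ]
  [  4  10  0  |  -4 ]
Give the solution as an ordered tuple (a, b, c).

(4, -2, -3)

Multiply r1 by 1/4.
  [  1   2  1/2  |  -3/2 ]
  [ -2  -4    0  |     0 ]
  [  4  10    0  |    -4 ]
Add 2 times r1 to r2.
  [ 1   2  1/2  |  -3/2 ]
  [ 0   0    1  |    -3 ]
  [ 4  10    0  |    -4 ]
Subtract 4 times r1 from r3.
  [ 1  2  1/2  |  -3/2 ]
  [ 0  0    1  |    -3 ]
  [ 0  2   -2  |     2 ]
Swap r2 and r3.
  [ 1  2  1/2  |  -3/2 ]
  [ 0  2   -2  |     2 ]
  [ 0  0    1  |    -3 ]
Multiply r2 by 1/2.
  [ 1  2  1/2  |  -3/2 ]
  [ 0  1   -1  |     1 ]
  [ 0  0    1  |    -3 ]
Add r3 to r2.
  [ 1  2  1/2  |  -3/2 ]
  [ 0  1    0  |    -2 ]
  [ 0  0    1  |    -3 ]
Subtract 1/2 times r3 from r1.
  [ 1  2  0  |   0 ]
  [ 0  1  0  |  -2 ]
  [ 0  0  1  |  -3 ]
Subtract 2 times r2 from r1.
  [ 1  0  0  |   4 ]
  [ 0  1  0  |  -2 ]
  [ 0  0  1  |  -3 ]
Reading off the last column: a = 4, b = -2, c = -3.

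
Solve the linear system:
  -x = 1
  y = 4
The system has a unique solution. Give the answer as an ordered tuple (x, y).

(-1, 4)

Form the augmented matrix and row-reduce:
  [ -1  0  |  1 ]
  [  0  1  |  4 ]
R1 -> -1·R1
  [ 1  0  |  -1 ]
  [ 0  1  |   4 ]
Reading off the last column: x = -1, y = 4.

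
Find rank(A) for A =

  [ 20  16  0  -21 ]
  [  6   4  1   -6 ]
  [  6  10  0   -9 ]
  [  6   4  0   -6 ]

rank = 4

r1 := 1/20·r1
  [ 1  4/5  0  -21/20 ]
  [ 6    4  1      -6 ]
  [ 6   10  0      -9 ]
  [ 6    4  0      -6 ]
r2 := r2 − 6·r1
  [ 1   4/5  0  -21/20 ]
  [ 0  -4/5  1    3/10 ]
  [ 6    10  0      -9 ]
  [ 6     4  0      -6 ]
r3 := r3 − 6·r1
  [ 1   4/5  0  -21/20 ]
  [ 0  -4/5  1    3/10 ]
  [ 0  26/5  0  -27/10 ]
  [ 6     4  0      -6 ]
r4 := r4 − 6·r1
  [ 1   4/5  0  -21/20 ]
  [ 0  -4/5  1    3/10 ]
  [ 0  26/5  0  -27/10 ]
  [ 0  -4/5  0    3/10 ]
r2 := -5/4·r2
  [ 1   4/5     0  -21/20 ]
  [ 0     1  -5/4    -3/8 ]
  [ 0  26/5     0  -27/10 ]
  [ 0  -4/5     0    3/10 ]
r3 := r3 − 26/5·r2
  [ 1   4/5     0  -21/20 ]
  [ 0     1  -5/4    -3/8 ]
  [ 0     0  13/2    -3/4 ]
  [ 0  -4/5     0    3/10 ]
r4 := r4 + 4/5·r2
  [ 1  4/5     0  -21/20 ]
  [ 0    1  -5/4    -3/8 ]
  [ 0    0  13/2    -3/4 ]
  [ 0    0    -1       0 ]
r3 := 2/13·r3
  [ 1  4/5     0  -21/20 ]
  [ 0    1  -5/4    -3/8 ]
  [ 0    0     1   -3/26 ]
  [ 0    0    -1       0 ]
r4 := r4 + r3
  [ 1  4/5     0  -21/20 ]
  [ 0    1  -5/4    -3/8 ]
  [ 0    0     1   -3/26 ]
  [ 0    0     0   -3/26 ]
r4 := -26/3·r4
  [ 1  4/5     0  -21/20 ]
  [ 0    1  -5/4    -3/8 ]
  [ 0    0     1   -3/26 ]
  [ 0    0     0       1 ]
r3 := r3 + 3/26·r4
  [ 1  4/5     0  -21/20 ]
  [ 0    1  -5/4    -3/8 ]
  [ 0    0     1       0 ]
  [ 0    0     0       1 ]
r2 := r2 + 3/8·r4
  [ 1  4/5     0  -21/20 ]
  [ 0    1  -5/4       0 ]
  [ 0    0     1       0 ]
  [ 0    0     0       1 ]
r1 := r1 + 21/20·r4
  [ 1  4/5     0  0 ]
  [ 0    1  -5/4  0 ]
  [ 0    0     1  0 ]
  [ 0    0     0  1 ]
r2 := r2 + 5/4·r3
  [ 1  4/5  0  0 ]
  [ 0    1  0  0 ]
  [ 0    0  1  0 ]
  [ 0    0  0  1 ]
r1 := r1 − 4/5·r2
  [ 1  0  0  0 ]
  [ 0  1  0  0 ]
  [ 0  0  1  0 ]
  [ 0  0  0  1 ]
The reduced form has 4 nonzero rows.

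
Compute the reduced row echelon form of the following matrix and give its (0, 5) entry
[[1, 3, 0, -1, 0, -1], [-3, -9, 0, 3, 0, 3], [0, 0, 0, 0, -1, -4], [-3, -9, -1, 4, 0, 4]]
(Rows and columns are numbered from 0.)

R2 → R2 + 3·R1
R4 → R4 + 3·R1
R2 ↔ R4
R2 → -1·R2
R3 → -1·R3

-1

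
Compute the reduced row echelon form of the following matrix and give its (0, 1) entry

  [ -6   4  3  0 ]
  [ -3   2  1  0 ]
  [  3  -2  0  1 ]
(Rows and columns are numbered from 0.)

ρ1 ← -1/6·ρ1
ρ2 ← ρ2 + 3·ρ1
ρ3 ← ρ3 − 3·ρ1
ρ2 ← -2·ρ2
ρ3 ← ρ3 − 3/2·ρ2
ρ1 ← ρ1 + 1/2·ρ2

-2/3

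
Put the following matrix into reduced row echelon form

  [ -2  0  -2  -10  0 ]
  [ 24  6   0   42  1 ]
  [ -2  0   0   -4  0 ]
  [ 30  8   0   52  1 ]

R1 ← -1/2·R1
  [  1  0  1   5  0 ]
  [ 24  6  0  42  1 ]
  [ -2  0  0  -4  0 ]
  [ 30  8  0  52  1 ]
R2 ← R2 − 24·R1
  [  1  0    1    5  0 ]
  [  0  6  -24  -78  1 ]
  [ -2  0    0   -4  0 ]
  [ 30  8    0   52  1 ]
R3 ← R3 + 2·R1
  [  1  0    1    5  0 ]
  [  0  6  -24  -78  1 ]
  [  0  0    2    6  0 ]
  [ 30  8    0   52  1 ]
R4 ← R4 − 30·R1
  [ 1  0    1    5  0 ]
  [ 0  6  -24  -78  1 ]
  [ 0  0    2    6  0 ]
  [ 0  8  -30  -98  1 ]
R2 ← 1/6·R2
  [ 1  0    1    5    0 ]
  [ 0  1   -4  -13  1/6 ]
  [ 0  0    2    6    0 ]
  [ 0  8  -30  -98    1 ]
R4 ← R4 − 8·R2
  [ 1  0   1    5     0 ]
  [ 0  1  -4  -13   1/6 ]
  [ 0  0   2    6     0 ]
  [ 0  0   2    6  -1/3 ]
R3 ← 1/2·R3
  [ 1  0   1    5     0 ]
  [ 0  1  -4  -13   1/6 ]
  [ 0  0   1    3     0 ]
  [ 0  0   2    6  -1/3 ]
R4 ← R4 − 2·R3
  [ 1  0   1    5     0 ]
  [ 0  1  -4  -13   1/6 ]
  [ 0  0   1    3     0 ]
  [ 0  0   0    0  -1/3 ]
R4 ← -3·R4
  [ 1  0   1    5    0 ]
  [ 0  1  -4  -13  1/6 ]
  [ 0  0   1    3    0 ]
  [ 0  0   0    0    1 ]
R2 ← R2 − 1/6·R4
  [ 1  0   1    5  0 ]
  [ 0  1  -4  -13  0 ]
  [ 0  0   1    3  0 ]
  [ 0  0   0    0  1 ]
R2 ← R2 + 4·R3
  [ 1  0  1   5  0 ]
  [ 0  1  0  -1  0 ]
  [ 0  0  1   3  0 ]
  [ 0  0  0   0  1 ]
R1 ← R1 − R3
  [ 1  0  0   2  0 ]
  [ 0  1  0  -1  0 ]
  [ 0  0  1   3  0 ]
  [ 0  0  0   0  1 ]

[[1, 0, 0, 2, 0], [0, 1, 0, -1, 0], [0, 0, 1, 3, 0], [0, 0, 0, 0, 1]]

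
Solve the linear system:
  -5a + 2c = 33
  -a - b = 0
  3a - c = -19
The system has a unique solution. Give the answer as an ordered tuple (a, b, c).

Form the augmented matrix and row-reduce:
  [ -5   0   2  |   33 ]
  [ -1  -1   0  |    0 ]
  [  3   0  -1  |  -19 ]
ρ1 -> -1/5·ρ1
  [  1   0  -2/5  |  -33/5 ]
  [ -1  -1     0  |      0 ]
  [  3   0    -1  |    -19 ]
ρ2 -> ρ2 + ρ1
  [ 1   0  -2/5  |  -33/5 ]
  [ 0  -1  -2/5  |  -33/5 ]
  [ 3   0    -1  |    -19 ]
ρ3 -> ρ3 − 3·ρ1
  [ 1   0  -2/5  |  -33/5 ]
  [ 0  -1  -2/5  |  -33/5 ]
  [ 0   0   1/5  |    4/5 ]
ρ2 -> -1·ρ2
  [ 1  0  -2/5  |  -33/5 ]
  [ 0  1   2/5  |   33/5 ]
  [ 0  0   1/5  |    4/5 ]
ρ3 -> 5·ρ3
  [ 1  0  -2/5  |  -33/5 ]
  [ 0  1   2/5  |   33/5 ]
  [ 0  0     1  |      4 ]
ρ2 -> ρ2 − 2/5·ρ3
  [ 1  0  -2/5  |  -33/5 ]
  [ 0  1     0  |      5 ]
  [ 0  0     1  |      4 ]
ρ1 -> ρ1 + 2/5·ρ3
  [ 1  0  0  |  -5 ]
  [ 0  1  0  |   5 ]
  [ 0  0  1  |   4 ]
Reading off the last column: a = -5, b = 5, c = 4.

(-5, 5, 4)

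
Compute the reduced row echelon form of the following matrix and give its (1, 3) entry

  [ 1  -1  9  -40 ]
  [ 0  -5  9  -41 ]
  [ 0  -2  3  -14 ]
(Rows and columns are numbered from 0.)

R2 → -1/5·R2
  [ 1  -1     9   -40 ]
  [ 0   1  -9/5  41/5 ]
  [ 0  -2     3   -14 ]
R3 → R3 + 2·R2
  [ 1  -1     9   -40 ]
  [ 0   1  -9/5  41/5 ]
  [ 0   0  -3/5  12/5 ]
R3 → -5/3·R3
  [ 1  -1     9   -40 ]
  [ 0   1  -9/5  41/5 ]
  [ 0   0     1    -4 ]
R2 → R2 + 9/5·R3
  [ 1  -1  9  -40 ]
  [ 0   1  0    1 ]
  [ 0   0  1   -4 ]
R1 → R1 − 9·R3
  [ 1  -1  0  -4 ]
  [ 0   1  0   1 ]
  [ 0   0  1  -4 ]
R1 → R1 + R2
  [ 1  0  0  -3 ]
  [ 0  1  0   1 ]
  [ 0  0  1  -4 ]

1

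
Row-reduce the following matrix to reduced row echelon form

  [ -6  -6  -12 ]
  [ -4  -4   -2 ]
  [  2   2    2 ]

[[1, 1, 0], [0, 0, 1], [0, 0, 0]]

R1 → -1/6·R1
  [  1   1   2 ]
  [ -4  -4  -2 ]
  [  2   2   2 ]
R2 → R2 + 4·R1
  [ 1  1  2 ]
  [ 0  0  6 ]
  [ 2  2  2 ]
R3 → R3 − 2·R1
  [ 1  1   2 ]
  [ 0  0   6 ]
  [ 0  0  -2 ]
R2 → 1/6·R2
  [ 1  1   2 ]
  [ 0  0   1 ]
  [ 0  0  -2 ]
R3 → R3 + 2·R2
  [ 1  1  2 ]
  [ 0  0  1 ]
  [ 0  0  0 ]
R1 → R1 − 2·R2
  [ 1  1  0 ]
  [ 0  0  1 ]
  [ 0  0  0 ]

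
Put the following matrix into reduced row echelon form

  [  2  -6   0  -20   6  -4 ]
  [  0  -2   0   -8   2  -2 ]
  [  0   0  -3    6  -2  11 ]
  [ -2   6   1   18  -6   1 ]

[[1, 0, 0, 2, 0, 1], [0, 1, 0, 4, 0, 0], [0, 0, 1, -2, 0, -3], [0, 0, 0, 0, 1, -1]]

R1 → 1/2·R1
  [  1  -3   0  -10   3  -2 ]
  [  0  -2   0   -8   2  -2 ]
  [  0   0  -3    6  -2  11 ]
  [ -2   6   1   18  -6   1 ]
R4 → R4 + 2·R1
  [ 1  -3   0  -10   3  -2 ]
  [ 0  -2   0   -8   2  -2 ]
  [ 0   0  -3    6  -2  11 ]
  [ 0   0   1   -2   0  -3 ]
R2 → -1/2·R2
  [ 1  -3   0  -10   3  -2 ]
  [ 0   1   0    4  -1   1 ]
  [ 0   0  -3    6  -2  11 ]
  [ 0   0   1   -2   0  -3 ]
R3 → -1/3·R3
  [ 1  -3  0  -10    3     -2 ]
  [ 0   1  0    4   -1      1 ]
  [ 0   0  1   -2  2/3  -11/3 ]
  [ 0   0  1   -2    0     -3 ]
R4 → R4 − R3
  [ 1  -3  0  -10     3     -2 ]
  [ 0   1  0    4    -1      1 ]
  [ 0   0  1   -2   2/3  -11/3 ]
  [ 0   0  0    0  -2/3    2/3 ]
R4 → -3/2·R4
  [ 1  -3  0  -10    3     -2 ]
  [ 0   1  0    4   -1      1 ]
  [ 0   0  1   -2  2/3  -11/3 ]
  [ 0   0  0    0    1     -1 ]
R3 → R3 − 2/3·R4
  [ 1  -3  0  -10   3  -2 ]
  [ 0   1  0    4  -1   1 ]
  [ 0   0  1   -2   0  -3 ]
  [ 0   0  0    0   1  -1 ]
R2 → R2 + R4
  [ 1  -3  0  -10  3  -2 ]
  [ 0   1  0    4  0   0 ]
  [ 0   0  1   -2  0  -3 ]
  [ 0   0  0    0  1  -1 ]
R1 → R1 − 3·R4
  [ 1  -3  0  -10  0   1 ]
  [ 0   1  0    4  0   0 ]
  [ 0   0  1   -2  0  -3 ]
  [ 0   0  0    0  1  -1 ]
R1 → R1 + 3·R2
  [ 1  0  0   2  0   1 ]
  [ 0  1  0   4  0   0 ]
  [ 0  0  1  -2  0  -3 ]
  [ 0  0  0   0  1  -1 ]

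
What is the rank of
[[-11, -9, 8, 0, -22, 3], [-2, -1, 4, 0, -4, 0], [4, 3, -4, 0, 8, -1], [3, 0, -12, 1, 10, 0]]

r1 := -1/11·r1
  [  1  9/11  -8/11  0   2  -3/11 ]
  [ -2    -1      4  0  -4      0 ]
  [  4     3     -4  0   8     -1 ]
  [  3     0    -12  1  10      0 ]
r2 := r2 + 2·r1
  [ 1  9/11  -8/11  0   2  -3/11 ]
  [ 0  7/11  28/11  0   0  -6/11 ]
  [ 4     3     -4  0   8     -1 ]
  [ 3     0    -12  1  10      0 ]
r3 := r3 − 4·r1
  [ 1   9/11   -8/11  0   2  -3/11 ]
  [ 0   7/11   28/11  0   0  -6/11 ]
  [ 0  -3/11  -12/11  0   0   1/11 ]
  [ 3      0     -12  1  10      0 ]
r4 := r4 − 3·r1
  [ 1    9/11    -8/11  0  2  -3/11 ]
  [ 0    7/11    28/11  0  0  -6/11 ]
  [ 0   -3/11   -12/11  0  0   1/11 ]
  [ 0  -27/11  -108/11  1  4   9/11 ]
r2 := 11/7·r2
  [ 1    9/11    -8/11  0  2  -3/11 ]
  [ 0       1        4  0  0   -6/7 ]
  [ 0   -3/11   -12/11  0  0   1/11 ]
  [ 0  -27/11  -108/11  1  4   9/11 ]
r3 := r3 + 3/11·r2
  [ 1    9/11    -8/11  0  2  -3/11 ]
  [ 0       1        4  0  0   -6/7 ]
  [ 0       0        0  0  0   -1/7 ]
  [ 0  -27/11  -108/11  1  4   9/11 ]
r4 := r4 + 27/11·r2
  [ 1  9/11  -8/11  0  2  -3/11 ]
  [ 0     1      4  0  0   -6/7 ]
  [ 0     0      0  0  0   -1/7 ]
  [ 0     0      0  1  4   -9/7 ]
r3 ↔ r4
  [ 1  9/11  -8/11  0  2  -3/11 ]
  [ 0     1      4  0  0   -6/7 ]
  [ 0     0      0  1  4   -9/7 ]
  [ 0     0      0  0  0   -1/7 ]
r4 := -7·r4
  [ 1  9/11  -8/11  0  2  -3/11 ]
  [ 0     1      4  0  0   -6/7 ]
  [ 0     0      0  1  4   -9/7 ]
  [ 0     0      0  0  0      1 ]
r3 := r3 + 9/7·r4
  [ 1  9/11  -8/11  0  2  -3/11 ]
  [ 0     1      4  0  0   -6/7 ]
  [ 0     0      0  1  4      0 ]
  [ 0     0      0  0  0      1 ]
r2 := r2 + 6/7·r4
  [ 1  9/11  -8/11  0  2  -3/11 ]
  [ 0     1      4  0  0      0 ]
  [ 0     0      0  1  4      0 ]
  [ 0     0      0  0  0      1 ]
r1 := r1 + 3/11·r4
  [ 1  9/11  -8/11  0  2  0 ]
  [ 0     1      4  0  0  0 ]
  [ 0     0      0  1  4  0 ]
  [ 0     0      0  0  0  1 ]
r1 := r1 − 9/11·r2
  [ 1  0  -4  0  2  0 ]
  [ 0  1   4  0  0  0 ]
  [ 0  0   0  1  4  0 ]
  [ 0  0   0  0  0  1 ]
The reduced form has 4 nonzero rows.

rank = 4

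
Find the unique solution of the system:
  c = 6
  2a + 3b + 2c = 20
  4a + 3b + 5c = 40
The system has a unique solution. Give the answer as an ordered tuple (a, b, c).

(1, 2, 6)

Form the augmented matrix and row-reduce:
  [ 0  0  1  |   6 ]
  [ 2  3  2  |  20 ]
  [ 4  3  5  |  40 ]
ρ1 <=> ρ2
  [ 2  3  2  |  20 ]
  [ 0  0  1  |   6 ]
  [ 4  3  5  |  40 ]
ρ1 → 1/2·ρ1
  [ 1  3/2  1  |  10 ]
  [ 0    0  1  |   6 ]
  [ 4    3  5  |  40 ]
ρ3 → ρ3 − 4·ρ1
  [ 1  3/2  1  |  10 ]
  [ 0    0  1  |   6 ]
  [ 0   -3  1  |   0 ]
ρ2 <=> ρ3
  [ 1  3/2  1  |  10 ]
  [ 0   -3  1  |   0 ]
  [ 0    0  1  |   6 ]
ρ2 → -1/3·ρ2
  [ 1  3/2     1  |  10 ]
  [ 0    1  -1/3  |   0 ]
  [ 0    0     1  |   6 ]
ρ2 → ρ2 + 1/3·ρ3
  [ 1  3/2  1  |  10 ]
  [ 0    1  0  |   2 ]
  [ 0    0  1  |   6 ]
ρ1 → ρ1 − ρ3
  [ 1  3/2  0  |  4 ]
  [ 0    1  0  |  2 ]
  [ 0    0  1  |  6 ]
ρ1 → ρ1 − 3/2·ρ2
  [ 1  0  0  |  1 ]
  [ 0  1  0  |  2 ]
  [ 0  0  1  |  6 ]
Reading off the last column: a = 1, b = 2, c = 6.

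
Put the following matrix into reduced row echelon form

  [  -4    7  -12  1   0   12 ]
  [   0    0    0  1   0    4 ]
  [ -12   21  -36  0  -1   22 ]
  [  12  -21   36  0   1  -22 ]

[[1, -7/4, 3, 0, 0, -2], [0, 0, 0, 1, 0, 4], [0, 0, 0, 0, 1, 2], [0, 0, 0, 0, 0, 0]]

R1 := -1/4·R1
  [   1  -7/4    3  -1/4   0   -3 ]
  [   0     0    0     1   0    4 ]
  [ -12    21  -36     0  -1   22 ]
  [  12   -21   36     0   1  -22 ]
R3 := R3 + 12·R1
  [  1  -7/4   3  -1/4   0   -3 ]
  [  0     0   0     1   0    4 ]
  [  0     0   0    -3  -1  -14 ]
  [ 12   -21  36     0   1  -22 ]
R4 := R4 − 12·R1
  [ 1  -7/4  3  -1/4   0   -3 ]
  [ 0     0  0     1   0    4 ]
  [ 0     0  0    -3  -1  -14 ]
  [ 0     0  0     3   1   14 ]
R3 := R3 + 3·R2
  [ 1  -7/4  3  -1/4   0  -3 ]
  [ 0     0  0     1   0   4 ]
  [ 0     0  0     0  -1  -2 ]
  [ 0     0  0     3   1  14 ]
R4 := R4 − 3·R2
  [ 1  -7/4  3  -1/4   0  -3 ]
  [ 0     0  0     1   0   4 ]
  [ 0     0  0     0  -1  -2 ]
  [ 0     0  0     0   1   2 ]
R3 := -1·R3
  [ 1  -7/4  3  -1/4  0  -3 ]
  [ 0     0  0     1  0   4 ]
  [ 0     0  0     0  1   2 ]
  [ 0     0  0     0  1   2 ]
R4 := R4 − R3
  [ 1  -7/4  3  -1/4  0  -3 ]
  [ 0     0  0     1  0   4 ]
  [ 0     0  0     0  1   2 ]
  [ 0     0  0     0  0   0 ]
R1 := R1 + 1/4·R2
  [ 1  -7/4  3  0  0  -2 ]
  [ 0     0  0  1  0   4 ]
  [ 0     0  0  0  1   2 ]
  [ 0     0  0  0  0   0 ]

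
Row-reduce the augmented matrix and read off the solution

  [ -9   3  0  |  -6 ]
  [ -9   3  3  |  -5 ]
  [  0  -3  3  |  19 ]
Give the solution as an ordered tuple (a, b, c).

ρ1 := -1/9·ρ1
  [  1  -1/3  0  |  2/3 ]
  [ -9     3  3  |   -5 ]
  [  0    -3  3  |   19 ]
ρ2 := ρ2 + 9·ρ1
  [ 1  -1/3  0  |  2/3 ]
  [ 0     0  3  |    1 ]
  [ 0    -3  3  |   19 ]
ρ2 ↔ ρ3
  [ 1  -1/3  0  |  2/3 ]
  [ 0    -3  3  |   19 ]
  [ 0     0  3  |    1 ]
ρ2 := -1/3·ρ2
  [ 1  -1/3   0  |    2/3 ]
  [ 0     1  -1  |  -19/3 ]
  [ 0     0   3  |      1 ]
ρ3 := 1/3·ρ3
  [ 1  -1/3   0  |    2/3 ]
  [ 0     1  -1  |  -19/3 ]
  [ 0     0   1  |    1/3 ]
ρ2 := ρ2 + ρ3
  [ 1  -1/3  0  |  2/3 ]
  [ 0     1  0  |   -6 ]
  [ 0     0  1  |  1/3 ]
ρ1 := ρ1 + 1/3·ρ2
  [ 1  0  0  |  -4/3 ]
  [ 0  1  0  |    -6 ]
  [ 0  0  1  |   1/3 ]
Reading off the last column: a = -4/3, b = -6, c = 1/3.

(-4/3, -6, 1/3)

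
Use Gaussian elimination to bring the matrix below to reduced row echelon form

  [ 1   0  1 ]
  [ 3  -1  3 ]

ρ2 := ρ2 − 3·ρ1
ρ2 := -1·ρ2

[[1, 0, 1], [0, 1, 0]]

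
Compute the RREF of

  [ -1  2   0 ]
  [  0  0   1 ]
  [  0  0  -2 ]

[[1, -2, 0], [0, 0, 1], [0, 0, 0]]

Multiply R1 by -1.
  [ 1  -2   0 ]
  [ 0   0   1 ]
  [ 0   0  -2 ]
Add 2 times R2 to R3.
  [ 1  -2  0 ]
  [ 0   0  1 ]
  [ 0   0  0 ]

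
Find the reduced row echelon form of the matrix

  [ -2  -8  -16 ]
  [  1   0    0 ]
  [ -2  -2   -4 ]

R1 := -1/2·R1
  [  1   4   8 ]
  [  1   0   0 ]
  [ -2  -2  -4 ]
R2 := R2 − R1
  [  1   4   8 ]
  [  0  -4  -8 ]
  [ -2  -2  -4 ]
R3 := R3 + 2·R1
  [ 1   4   8 ]
  [ 0  -4  -8 ]
  [ 0   6  12 ]
R2 := -1/4·R2
  [ 1  4   8 ]
  [ 0  1   2 ]
  [ 0  6  12 ]
R3 := R3 − 6·R2
  [ 1  4  8 ]
  [ 0  1  2 ]
  [ 0  0  0 ]
R1 := R1 − 4·R2
  [ 1  0  0 ]
  [ 0  1  2 ]
  [ 0  0  0 ]

[[1, 0, 0], [0, 1, 2], [0, 0, 0]]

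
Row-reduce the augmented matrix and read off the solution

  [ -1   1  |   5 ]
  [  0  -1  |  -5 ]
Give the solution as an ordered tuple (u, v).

(0, 5)

Multiply R1 by -1.
  [ 1  -1  |  -5 ]
  [ 0  -1  |  -5 ]
Multiply R2 by -1.
  [ 1  -1  |  -5 ]
  [ 0   1  |   5 ]
Add R2 to R1.
  [ 1  0  |  0 ]
  [ 0  1  |  5 ]
Reading off the last column: u = 0, v = 5.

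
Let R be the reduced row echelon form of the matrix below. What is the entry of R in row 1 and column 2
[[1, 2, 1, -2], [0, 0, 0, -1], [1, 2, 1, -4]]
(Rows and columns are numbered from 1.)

2

Subtract R1 from R3.
  [ 1  2  1  -2 ]
  [ 0  0  0  -1 ]
  [ 0  0  0  -2 ]
Multiply R2 by -1.
  [ 1  2  1  -2 ]
  [ 0  0  0   1 ]
  [ 0  0  0  -2 ]
Add 2 times R2 to R3.
  [ 1  2  1  -2 ]
  [ 0  0  0   1 ]
  [ 0  0  0   0 ]
Add 2 times R2 to R1.
  [ 1  2  1  0 ]
  [ 0  0  0  1 ]
  [ 0  0  0  0 ]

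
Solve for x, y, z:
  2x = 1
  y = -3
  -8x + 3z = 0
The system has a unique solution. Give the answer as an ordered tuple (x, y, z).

Form the augmented matrix and row-reduce:
  [  2  0  0  |   1 ]
  [  0  1  0  |  -3 ]
  [ -8  0  3  |   0 ]
ρ1 -> 1/2·ρ1
  [  1  0  0  |  1/2 ]
  [  0  1  0  |   -3 ]
  [ -8  0  3  |    0 ]
ρ3 -> ρ3 + 8·ρ1
  [ 1  0  0  |  1/2 ]
  [ 0  1  0  |   -3 ]
  [ 0  0  3  |    4 ]
ρ3 -> 1/3·ρ3
  [ 1  0  0  |  1/2 ]
  [ 0  1  0  |   -3 ]
  [ 0  0  1  |  4/3 ]
Reading off the last column: x = 1/2, y = -3, z = 4/3.

(1/2, -3, 4/3)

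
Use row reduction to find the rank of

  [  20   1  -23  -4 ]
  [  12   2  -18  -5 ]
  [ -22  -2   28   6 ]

Multiply ρ1 by 1/20.
  [   1  1/20  -23/20  -1/5 ]
  [  12     2     -18    -5 ]
  [ -22    -2      28     6 ]
Subtract 12 times ρ1 from ρ2.
  [   1  1/20  -23/20   -1/5 ]
  [   0   7/5   -21/5  -13/5 ]
  [ -22    -2      28      6 ]
Add 22 times ρ1 to ρ3.
  [ 1   1/20  -23/20   -1/5 ]
  [ 0    7/5   -21/5  -13/5 ]
  [ 0  -9/10   27/10    8/5 ]
Multiply ρ2 by 5/7.
  [ 1   1/20  -23/20   -1/5 ]
  [ 0      1      -3  -13/7 ]
  [ 0  -9/10   27/10    8/5 ]
Add 9/10 times ρ2 to ρ3.
  [ 1  1/20  -23/20   -1/5 ]
  [ 0     1      -3  -13/7 ]
  [ 0     0       0  -1/14 ]
Multiply ρ3 by -14.
  [ 1  1/20  -23/20   -1/5 ]
  [ 0     1      -3  -13/7 ]
  [ 0     0       0      1 ]
Add 13/7 times ρ3 to ρ2.
  [ 1  1/20  -23/20  -1/5 ]
  [ 0     1      -3     0 ]
  [ 0     0       0     1 ]
Add 1/5 times ρ3 to ρ1.
  [ 1  1/20  -23/20  0 ]
  [ 0     1      -3  0 ]
  [ 0     0       0  1 ]
Subtract 1/20 times ρ2 from ρ1.
  [ 1  0  -1  0 ]
  [ 0  1  -3  0 ]
  [ 0  0   0  1 ]
The reduced form has 3 nonzero rows.

rank = 3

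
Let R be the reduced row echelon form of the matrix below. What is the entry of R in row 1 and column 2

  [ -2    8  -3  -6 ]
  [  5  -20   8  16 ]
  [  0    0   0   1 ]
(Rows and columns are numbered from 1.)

-4

ρ1 := -1/2·ρ1
  [ 1   -4  3/2   3 ]
  [ 5  -20    8  16 ]
  [ 0    0    0   1 ]
ρ2 := ρ2 − 5·ρ1
  [ 1  -4  3/2  3 ]
  [ 0   0  1/2  1 ]
  [ 0   0    0  1 ]
ρ2 := 2·ρ2
  [ 1  -4  3/2  3 ]
  [ 0   0    1  2 ]
  [ 0   0    0  1 ]
ρ2 := ρ2 − 2·ρ3
  [ 1  -4  3/2  3 ]
  [ 0   0    1  0 ]
  [ 0   0    0  1 ]
ρ1 := ρ1 − 3·ρ3
  [ 1  -4  3/2  0 ]
  [ 0   0    1  0 ]
  [ 0   0    0  1 ]
ρ1 := ρ1 − 3/2·ρ2
  [ 1  -4  0  0 ]
  [ 0   0  1  0 ]
  [ 0   0  0  1 ]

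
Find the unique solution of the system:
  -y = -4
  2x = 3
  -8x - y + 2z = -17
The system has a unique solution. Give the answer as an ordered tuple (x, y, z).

(3/2, 4, -1/2)

Form the augmented matrix and row-reduce:
  [  0  -1  0  |   -4 ]
  [  2   0  0  |    3 ]
  [ -8  -1  2  |  -17 ]
ρ1 <-> ρ2
  [  2   0  0  |    3 ]
  [  0  -1  0  |   -4 ]
  [ -8  -1  2  |  -17 ]
ρ1 ← 1/2·ρ1
  [  1   0  0  |  3/2 ]
  [  0  -1  0  |   -4 ]
  [ -8  -1  2  |  -17 ]
ρ3 ← ρ3 + 8·ρ1
  [ 1   0  0  |  3/2 ]
  [ 0  -1  0  |   -4 ]
  [ 0  -1  2  |   -5 ]
ρ2 ← -1·ρ2
  [ 1   0  0  |  3/2 ]
  [ 0   1  0  |    4 ]
  [ 0  -1  2  |   -5 ]
ρ3 ← ρ3 + ρ2
  [ 1  0  0  |  3/2 ]
  [ 0  1  0  |    4 ]
  [ 0  0  2  |   -1 ]
ρ3 ← 1/2·ρ3
  [ 1  0  0  |   3/2 ]
  [ 0  1  0  |     4 ]
  [ 0  0  1  |  -1/2 ]
Reading off the last column: x = 3/2, y = 4, z = -1/2.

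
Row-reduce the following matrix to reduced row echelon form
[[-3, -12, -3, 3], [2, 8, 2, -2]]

[[1, 4, 1, -1], [0, 0, 0, 0]]

R1 ← -1/3·R1
  [ 1  4  1  -1 ]
  [ 2  8  2  -2 ]
R2 ← R2 − 2·R1
  [ 1  4  1  -1 ]
  [ 0  0  0   0 ]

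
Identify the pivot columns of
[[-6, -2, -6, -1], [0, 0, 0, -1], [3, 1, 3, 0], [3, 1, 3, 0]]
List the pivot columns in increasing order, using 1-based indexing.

1, 4

Multiply r1 by -1/6.
  [ 1  1/3  1  1/6 ]
  [ 0    0  0   -1 ]
  [ 3    1  3    0 ]
  [ 3    1  3    0 ]
Subtract 3 times r1 from r3.
  [ 1  1/3  1   1/6 ]
  [ 0    0  0    -1 ]
  [ 0    0  0  -1/2 ]
  [ 3    1  3     0 ]
Subtract 3 times r1 from r4.
  [ 1  1/3  1   1/6 ]
  [ 0    0  0    -1 ]
  [ 0    0  0  -1/2 ]
  [ 0    0  0  -1/2 ]
Multiply r2 by -1.
  [ 1  1/3  1   1/6 ]
  [ 0    0  0     1 ]
  [ 0    0  0  -1/2 ]
  [ 0    0  0  -1/2 ]
Add 1/2 times r2 to r3.
  [ 1  1/3  1   1/6 ]
  [ 0    0  0     1 ]
  [ 0    0  0     0 ]
  [ 0    0  0  -1/2 ]
Add 1/2 times r2 to r4.
  [ 1  1/3  1  1/6 ]
  [ 0    0  0    1 ]
  [ 0    0  0    0 ]
  [ 0    0  0    0 ]
Subtract 1/6 times r2 from r1.
  [ 1  1/3  1  0 ]
  [ 0    0  0  1 ]
  [ 0    0  0  0 ]
  [ 0    0  0  0 ]
Pivot columns are the columns containing a leading 1.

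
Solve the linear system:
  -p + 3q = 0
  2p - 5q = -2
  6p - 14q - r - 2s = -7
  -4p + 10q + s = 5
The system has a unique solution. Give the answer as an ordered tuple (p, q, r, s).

(-6, -2, -3, 1)

Form the augmented matrix and row-reduce:
  [ -1    3   0   0  |   0 ]
  [  2   -5   0   0  |  -2 ]
  [  6  -14  -1  -2  |  -7 ]
  [ -4   10   0   1  |   5 ]
r1 → -1·r1
  [  1   -3   0   0  |   0 ]
  [  2   -5   0   0  |  -2 ]
  [  6  -14  -1  -2  |  -7 ]
  [ -4   10   0   1  |   5 ]
r2 → r2 − 2·r1
  [  1   -3   0   0  |   0 ]
  [  0    1   0   0  |  -2 ]
  [  6  -14  -1  -2  |  -7 ]
  [ -4   10   0   1  |   5 ]
r3 → r3 − 6·r1
  [  1  -3   0   0  |   0 ]
  [  0   1   0   0  |  -2 ]
  [  0   4  -1  -2  |  -7 ]
  [ -4  10   0   1  |   5 ]
r4 → r4 + 4·r1
  [ 1  -3   0   0  |   0 ]
  [ 0   1   0   0  |  -2 ]
  [ 0   4  -1  -2  |  -7 ]
  [ 0  -2   0   1  |   5 ]
r3 → r3 − 4·r2
  [ 1  -3   0   0  |   0 ]
  [ 0   1   0   0  |  -2 ]
  [ 0   0  -1  -2  |   1 ]
  [ 0  -2   0   1  |   5 ]
r4 → r4 + 2·r2
  [ 1  -3   0   0  |   0 ]
  [ 0   1   0   0  |  -2 ]
  [ 0   0  -1  -2  |   1 ]
  [ 0   0   0   1  |   1 ]
r3 → -1·r3
  [ 1  -3  0  0  |   0 ]
  [ 0   1  0  0  |  -2 ]
  [ 0   0  1  2  |  -1 ]
  [ 0   0  0  1  |   1 ]
r3 → r3 − 2·r4
  [ 1  -3  0  0  |   0 ]
  [ 0   1  0  0  |  -2 ]
  [ 0   0  1  0  |  -3 ]
  [ 0   0  0  1  |   1 ]
r1 → r1 + 3·r2
  [ 1  0  0  0  |  -6 ]
  [ 0  1  0  0  |  -2 ]
  [ 0  0  1  0  |  -3 ]
  [ 0  0  0  1  |   1 ]
Reading off the last column: p = -6, q = -2, r = -3, s = 1.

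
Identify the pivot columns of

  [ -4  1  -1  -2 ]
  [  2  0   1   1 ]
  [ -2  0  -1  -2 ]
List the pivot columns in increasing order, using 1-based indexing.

R1 -> -1/4·R1
  [  1  -1/4  1/4  1/2 ]
  [  2     0    1    1 ]
  [ -2     0   -1   -2 ]
R2 -> R2 − 2·R1
  [  1  -1/4  1/4  1/2 ]
  [  0   1/2  1/2    0 ]
  [ -2     0   -1   -2 ]
R3 -> R3 + 2·R1
  [ 1  -1/4   1/4  1/2 ]
  [ 0   1/2   1/2    0 ]
  [ 0  -1/2  -1/2   -1 ]
R2 -> 2·R2
  [ 1  -1/4   1/4  1/2 ]
  [ 0     1     1    0 ]
  [ 0  -1/2  -1/2   -1 ]
R3 -> R3 + 1/2·R2
  [ 1  -1/4  1/4  1/2 ]
  [ 0     1    1    0 ]
  [ 0     0    0   -1 ]
R3 -> -1·R3
  [ 1  -1/4  1/4  1/2 ]
  [ 0     1    1    0 ]
  [ 0     0    0    1 ]
R1 -> R1 − 1/2·R3
  [ 1  -1/4  1/4  0 ]
  [ 0     1    1  0 ]
  [ 0     0    0  1 ]
R1 -> R1 + 1/4·R2
  [ 1  0  1/2  0 ]
  [ 0  1    1  0 ]
  [ 0  0    0  1 ]
Pivot columns are the columns containing a leading 1.

1, 2, 4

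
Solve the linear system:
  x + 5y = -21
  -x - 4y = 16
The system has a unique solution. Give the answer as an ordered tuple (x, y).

(4, -5)

Form the augmented matrix and row-reduce:
  [  1   5  |  -21 ]
  [ -1  -4  |   16 ]
Add ρ1 to ρ2.
Subtract 5 times ρ2 from ρ1.
Reading off the last column: x = 4, y = -5.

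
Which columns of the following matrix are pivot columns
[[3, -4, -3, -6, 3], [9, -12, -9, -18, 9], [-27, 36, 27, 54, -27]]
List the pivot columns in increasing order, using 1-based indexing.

R1 := 1/3·R1
  [   1  -4/3  -1   -2    1 ]
  [   9   -12  -9  -18    9 ]
  [ -27    36  27   54  -27 ]
R2 := R2 − 9·R1
  [   1  -4/3  -1  -2    1 ]
  [   0     0   0   0    0 ]
  [ -27    36  27  54  -27 ]
R3 := R3 + 27·R1
  [ 1  -4/3  -1  -2  1 ]
  [ 0     0   0   0  0 ]
  [ 0     0   0   0  0 ]
Pivot columns are the columns containing a leading 1.

1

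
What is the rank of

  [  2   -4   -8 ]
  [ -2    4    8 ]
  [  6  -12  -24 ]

rank = 1

Multiply r1 by 1/2.
Add 2 times r1 to r2.
Subtract 6 times r1 from r3.
The reduced form has 1 nonzero row.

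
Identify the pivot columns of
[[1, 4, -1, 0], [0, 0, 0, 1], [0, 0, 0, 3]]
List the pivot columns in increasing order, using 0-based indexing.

0, 3

Subtract 3 times r2 from r3.
  [ 1  4  -1  0 ]
  [ 0  0   0  1 ]
  [ 0  0   0  0 ]
Pivot columns are the columns containing a leading 1.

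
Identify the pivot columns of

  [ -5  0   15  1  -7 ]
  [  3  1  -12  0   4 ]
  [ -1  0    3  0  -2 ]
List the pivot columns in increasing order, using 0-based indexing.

ρ1 := -1/5·ρ1
  [  1  0   -3  -1/5  7/5 ]
  [  3  1  -12     0    4 ]
  [ -1  0    3     0   -2 ]
ρ2 := ρ2 − 3·ρ1
  [  1  0  -3  -1/5   7/5 ]
  [  0  1  -3   3/5  -1/5 ]
  [ -1  0   3     0    -2 ]
ρ3 := ρ3 + ρ1
  [ 1  0  -3  -1/5   7/5 ]
  [ 0  1  -3   3/5  -1/5 ]
  [ 0  0   0  -1/5  -3/5 ]
ρ3 := -5·ρ3
  [ 1  0  -3  -1/5   7/5 ]
  [ 0  1  -3   3/5  -1/5 ]
  [ 0  0   0     1     3 ]
ρ2 := ρ2 − 3/5·ρ3
  [ 1  0  -3  -1/5  7/5 ]
  [ 0  1  -3     0   -2 ]
  [ 0  0   0     1    3 ]
ρ1 := ρ1 + 1/5·ρ3
  [ 1  0  -3  0   2 ]
  [ 0  1  -3  0  -2 ]
  [ 0  0   0  1   3 ]
Pivot columns are the columns containing a leading 1.

0, 1, 3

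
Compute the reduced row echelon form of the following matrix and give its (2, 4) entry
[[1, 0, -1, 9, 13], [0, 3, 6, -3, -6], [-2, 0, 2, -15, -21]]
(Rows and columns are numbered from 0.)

5/3

r3 := r3 + 2·r1
  [ 1  0  -1   9  13 ]
  [ 0  3   6  -3  -6 ]
  [ 0  0   0   3   5 ]
r2 := 1/3·r2
  [ 1  0  -1   9  13 ]
  [ 0  1   2  -1  -2 ]
  [ 0  0   0   3   5 ]
r3 := 1/3·r3
  [ 1  0  -1   9   13 ]
  [ 0  1   2  -1   -2 ]
  [ 0  0   0   1  5/3 ]
r2 := r2 + r3
  [ 1  0  -1  9    13 ]
  [ 0  1   2  0  -1/3 ]
  [ 0  0   0  1   5/3 ]
r1 := r1 − 9·r3
  [ 1  0  -1  0    -2 ]
  [ 0  1   2  0  -1/3 ]
  [ 0  0   0  1   5/3 ]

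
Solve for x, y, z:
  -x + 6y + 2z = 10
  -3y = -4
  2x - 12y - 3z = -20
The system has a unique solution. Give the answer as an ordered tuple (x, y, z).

Form the augmented matrix and row-reduce:
  [ -1    6   2  |   10 ]
  [  0   -3   0  |   -4 ]
  [  2  -12  -3  |  -20 ]
R1 := -1·R1
  [ 1   -6  -2  |  -10 ]
  [ 0   -3   0  |   -4 ]
  [ 2  -12  -3  |  -20 ]
R3 := R3 − 2·R1
  [ 1  -6  -2  |  -10 ]
  [ 0  -3   0  |   -4 ]
  [ 0   0   1  |    0 ]
R2 := -1/3·R2
  [ 1  -6  -2  |  -10 ]
  [ 0   1   0  |  4/3 ]
  [ 0   0   1  |    0 ]
R1 := R1 + 2·R3
  [ 1  -6  0  |  -10 ]
  [ 0   1  0  |  4/3 ]
  [ 0   0  1  |    0 ]
R1 := R1 + 6·R2
  [ 1  0  0  |   -2 ]
  [ 0  1  0  |  4/3 ]
  [ 0  0  1  |    0 ]
Reading off the last column: x = -2, y = 4/3, z = 0.

(-2, 4/3, 0)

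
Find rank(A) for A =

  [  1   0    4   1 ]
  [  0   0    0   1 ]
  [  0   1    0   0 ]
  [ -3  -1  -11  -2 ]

rank = 4

R4 → R4 + 3·R1
  [ 1   0  4  1 ]
  [ 0   0  0  1 ]
  [ 0   1  0  0 ]
  [ 0  -1  1  1 ]
R2 ↔ R3
  [ 1   0  4  1 ]
  [ 0   1  0  0 ]
  [ 0   0  0  1 ]
  [ 0  -1  1  1 ]
R4 → R4 + R2
  [ 1  0  4  1 ]
  [ 0  1  0  0 ]
  [ 0  0  0  1 ]
  [ 0  0  1  1 ]
R3 ↔ R4
  [ 1  0  4  1 ]
  [ 0  1  0  0 ]
  [ 0  0  1  1 ]
  [ 0  0  0  1 ]
R3 → R3 − R4
  [ 1  0  4  1 ]
  [ 0  1  0  0 ]
  [ 0  0  1  0 ]
  [ 0  0  0  1 ]
R1 → R1 − R4
  [ 1  0  4  0 ]
  [ 0  1  0  0 ]
  [ 0  0  1  0 ]
  [ 0  0  0  1 ]
R1 → R1 − 4·R3
  [ 1  0  0  0 ]
  [ 0  1  0  0 ]
  [ 0  0  1  0 ]
  [ 0  0  0  1 ]
The reduced form has 4 nonzero rows.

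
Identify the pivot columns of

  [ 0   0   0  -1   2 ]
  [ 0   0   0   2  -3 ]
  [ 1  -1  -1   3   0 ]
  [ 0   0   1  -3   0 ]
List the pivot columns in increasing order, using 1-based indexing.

1, 3, 4, 5

ρ1 ↔ ρ3
  [ 1  -1  -1   3   0 ]
  [ 0   0   0   2  -3 ]
  [ 0   0   0  -1   2 ]
  [ 0   0   1  -3   0 ]
ρ2 ↔ ρ4
  [ 1  -1  -1   3   0 ]
  [ 0   0   1  -3   0 ]
  [ 0   0   0  -1   2 ]
  [ 0   0   0   2  -3 ]
ρ3 -> -1·ρ3
  [ 1  -1  -1   3   0 ]
  [ 0   0   1  -3   0 ]
  [ 0   0   0   1  -2 ]
  [ 0   0   0   2  -3 ]
ρ4 -> ρ4 − 2·ρ3
  [ 1  -1  -1   3   0 ]
  [ 0   0   1  -3   0 ]
  [ 0   0   0   1  -2 ]
  [ 0   0   0   0   1 ]
ρ3 -> ρ3 + 2·ρ4
  [ 1  -1  -1   3  0 ]
  [ 0   0   1  -3  0 ]
  [ 0   0   0   1  0 ]
  [ 0   0   0   0  1 ]
ρ2 -> ρ2 + 3·ρ3
  [ 1  -1  -1  3  0 ]
  [ 0   0   1  0  0 ]
  [ 0   0   0  1  0 ]
  [ 0   0   0  0  1 ]
ρ1 -> ρ1 − 3·ρ3
  [ 1  -1  -1  0  0 ]
  [ 0   0   1  0  0 ]
  [ 0   0   0  1  0 ]
  [ 0   0   0  0  1 ]
ρ1 -> ρ1 + ρ2
  [ 1  -1  0  0  0 ]
  [ 0   0  1  0  0 ]
  [ 0   0  0  1  0 ]
  [ 0   0  0  0  1 ]
Pivot columns are the columns containing a leading 1.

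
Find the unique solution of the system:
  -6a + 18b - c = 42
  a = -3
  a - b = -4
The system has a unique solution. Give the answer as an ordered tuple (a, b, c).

(-3, 1, -6)

Form the augmented matrix and row-reduce:
  [ -6  18  -1  |  42 ]
  [  1   0   0  |  -3 ]
  [  1  -1   0  |  -4 ]
R1 → -1/6·R1
  [ 1  -3  1/6  |  -7 ]
  [ 1   0    0  |  -3 ]
  [ 1  -1    0  |  -4 ]
R2 → R2 − R1
  [ 1  -3   1/6  |  -7 ]
  [ 0   3  -1/6  |   4 ]
  [ 1  -1     0  |  -4 ]
R3 → R3 − R1
  [ 1  -3   1/6  |  -7 ]
  [ 0   3  -1/6  |   4 ]
  [ 0   2  -1/6  |   3 ]
R2 → 1/3·R2
  [ 1  -3    1/6  |   -7 ]
  [ 0   1  -1/18  |  4/3 ]
  [ 0   2   -1/6  |    3 ]
R3 → R3 − 2·R2
  [ 1  -3    1/6  |   -7 ]
  [ 0   1  -1/18  |  4/3 ]
  [ 0   0  -1/18  |  1/3 ]
R3 → -18·R3
  [ 1  -3    1/6  |   -7 ]
  [ 0   1  -1/18  |  4/3 ]
  [ 0   0      1  |   -6 ]
R2 → R2 + 1/18·R3
  [ 1  -3  1/6  |  -7 ]
  [ 0   1    0  |   1 ]
  [ 0   0    1  |  -6 ]
R1 → R1 − 1/6·R3
  [ 1  -3  0  |  -6 ]
  [ 0   1  0  |   1 ]
  [ 0   0  1  |  -6 ]
R1 → R1 + 3·R2
  [ 1  0  0  |  -3 ]
  [ 0  1  0  |   1 ]
  [ 0  0  1  |  -6 ]
Reading off the last column: a = -3, b = 1, c = -6.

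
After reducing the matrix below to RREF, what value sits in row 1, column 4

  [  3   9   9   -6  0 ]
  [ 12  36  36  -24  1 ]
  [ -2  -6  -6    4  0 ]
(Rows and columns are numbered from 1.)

ρ1 ← 1/3·ρ1
ρ2 ← ρ2 − 12·ρ1
ρ3 ← ρ3 + 2·ρ1

-2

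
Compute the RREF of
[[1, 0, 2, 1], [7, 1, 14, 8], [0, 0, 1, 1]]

[[1, 0, 0, -1], [0, 1, 0, 1], [0, 0, 1, 1]]

ρ2 → ρ2 − 7·ρ1
  [ 1  0  2  1 ]
  [ 0  1  0  1 ]
  [ 0  0  1  1 ]
ρ1 → ρ1 − 2·ρ3
  [ 1  0  0  -1 ]
  [ 0  1  0   1 ]
  [ 0  0  1   1 ]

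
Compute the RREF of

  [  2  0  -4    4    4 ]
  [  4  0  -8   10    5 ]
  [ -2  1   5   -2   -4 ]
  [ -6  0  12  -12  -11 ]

[[1, 0, -2, 0, 0], [0, 1, 1, 0, 0], [0, 0, 0, 1, 0], [0, 0, 0, 0, 1]]

Multiply ρ1 by 1/2.
  [  1  0  -2    2    2 ]
  [  4  0  -8   10    5 ]
  [ -2  1   5   -2   -4 ]
  [ -6  0  12  -12  -11 ]
Subtract 4 times ρ1 from ρ2.
  [  1  0  -2    2    2 ]
  [  0  0   0    2   -3 ]
  [ -2  1   5   -2   -4 ]
  [ -6  0  12  -12  -11 ]
Add 2 times ρ1 to ρ3.
  [  1  0  -2    2    2 ]
  [  0  0   0    2   -3 ]
  [  0  1   1    2    0 ]
  [ -6  0  12  -12  -11 ]
Add 6 times ρ1 to ρ4.
  [ 1  0  -2  2   2 ]
  [ 0  0   0  2  -3 ]
  [ 0  1   1  2   0 ]
  [ 0  0   0  0   1 ]
Swap ρ2 and ρ3.
  [ 1  0  -2  2   2 ]
  [ 0  1   1  2   0 ]
  [ 0  0   0  2  -3 ]
  [ 0  0   0  0   1 ]
Multiply ρ3 by 1/2.
  [ 1  0  -2  2     2 ]
  [ 0  1   1  2     0 ]
  [ 0  0   0  1  -3/2 ]
  [ 0  0   0  0     1 ]
Add 3/2 times ρ4 to ρ3.
  [ 1  0  -2  2  2 ]
  [ 0  1   1  2  0 ]
  [ 0  0   0  1  0 ]
  [ 0  0   0  0  1 ]
Subtract 2 times ρ4 from ρ1.
  [ 1  0  -2  2  0 ]
  [ 0  1   1  2  0 ]
  [ 0  0   0  1  0 ]
  [ 0  0   0  0  1 ]
Subtract 2 times ρ3 from ρ2.
  [ 1  0  -2  2  0 ]
  [ 0  1   1  0  0 ]
  [ 0  0   0  1  0 ]
  [ 0  0   0  0  1 ]
Subtract 2 times ρ3 from ρ1.
  [ 1  0  -2  0  0 ]
  [ 0  1   1  0  0 ]
  [ 0  0   0  1  0 ]
  [ 0  0   0  0  1 ]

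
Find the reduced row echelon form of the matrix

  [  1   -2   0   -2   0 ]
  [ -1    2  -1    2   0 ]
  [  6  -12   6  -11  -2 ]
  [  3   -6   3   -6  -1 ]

[[1, -2, 0, 0, 0], [0, 0, 1, 0, 0], [0, 0, 0, 1, 0], [0, 0, 0, 0, 1]]

r2 := r2 + r1
r3 := r3 − 6·r1
r4 := r4 − 3·r1
r2 := -1·r2
r3 := r3 − 6·r2
r4 := r4 − 3·r2
r4 := -1·r4
r3 := r3 + 2·r4
r1 := r1 + 2·r3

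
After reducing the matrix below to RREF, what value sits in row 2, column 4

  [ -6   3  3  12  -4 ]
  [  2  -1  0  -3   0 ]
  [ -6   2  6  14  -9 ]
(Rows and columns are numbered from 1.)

Multiply r1 by -1/6.
  [  1  -1/2  -1/2  -2  2/3 ]
  [  2    -1     0  -3    0 ]
  [ -6     2     6  14   -9 ]
Subtract 2 times r1 from r2.
  [  1  -1/2  -1/2  -2   2/3 ]
  [  0     0     1   1  -4/3 ]
  [ -6     2     6  14    -9 ]
Add 6 times r1 to r3.
  [ 1  -1/2  -1/2  -2   2/3 ]
  [ 0     0     1   1  -4/3 ]
  [ 0    -1     3   2    -5 ]
Swap r2 and r3.
  [ 1  -1/2  -1/2  -2   2/3 ]
  [ 0    -1     3   2    -5 ]
  [ 0     0     1   1  -4/3 ]
Multiply r2 by -1.
  [ 1  -1/2  -1/2  -2   2/3 ]
  [ 0     1    -3  -2     5 ]
  [ 0     0     1   1  -4/3 ]
Add 3 times r3 to r2.
  [ 1  -1/2  -1/2  -2   2/3 ]
  [ 0     1     0   1     1 ]
  [ 0     0     1   1  -4/3 ]
Add 1/2 times r3 to r1.
  [ 1  -1/2  0  -3/2     0 ]
  [ 0     1  0     1     1 ]
  [ 0     0  1     1  -4/3 ]
Add 1/2 times r2 to r1.
  [ 1  0  0  -1   1/2 ]
  [ 0  1  0   1     1 ]
  [ 0  0  1   1  -4/3 ]

1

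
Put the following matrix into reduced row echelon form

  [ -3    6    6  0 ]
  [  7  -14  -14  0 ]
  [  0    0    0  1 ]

[[1, -2, -2, 0], [0, 0, 0, 1], [0, 0, 0, 0]]

ρ1 ← -1/3·ρ1
  [ 1   -2   -2  0 ]
  [ 7  -14  -14  0 ]
  [ 0    0    0  1 ]
ρ2 ← ρ2 − 7·ρ1
  [ 1  -2  -2  0 ]
  [ 0   0   0  0 ]
  [ 0   0   0  1 ]
ρ2 ↔ ρ3
  [ 1  -2  -2  0 ]
  [ 0   0   0  1 ]
  [ 0   0   0  0 ]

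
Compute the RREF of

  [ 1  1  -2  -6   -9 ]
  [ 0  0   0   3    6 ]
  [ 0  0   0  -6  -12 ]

ρ2 -> 1/3·ρ2
ρ3 -> ρ3 + 6·ρ2
ρ1 -> ρ1 + 6·ρ2

[[1, 1, -2, 0, 3], [0, 0, 0, 1, 2], [0, 0, 0, 0, 0]]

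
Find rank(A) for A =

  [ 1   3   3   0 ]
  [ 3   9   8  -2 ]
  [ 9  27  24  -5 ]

R2 -> R2 − 3·R1
  [ 1   3   3   0 ]
  [ 0   0  -1  -2 ]
  [ 9  27  24  -5 ]
R3 -> R3 − 9·R1
  [ 1  3   3   0 ]
  [ 0  0  -1  -2 ]
  [ 0  0  -3  -5 ]
R2 -> -1·R2
  [ 1  3   3   0 ]
  [ 0  0   1   2 ]
  [ 0  0  -3  -5 ]
R3 -> R3 + 3·R2
  [ 1  3  3  0 ]
  [ 0  0  1  2 ]
  [ 0  0  0  1 ]
R2 -> R2 − 2·R3
  [ 1  3  3  0 ]
  [ 0  0  1  0 ]
  [ 0  0  0  1 ]
R1 -> R1 − 3·R2
  [ 1  3  0  0 ]
  [ 0  0  1  0 ]
  [ 0  0  0  1 ]
The reduced form has 3 nonzero rows.

rank = 3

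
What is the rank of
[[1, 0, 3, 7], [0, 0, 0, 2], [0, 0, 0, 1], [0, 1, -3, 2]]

rank = 3

R2 ↔ R4
  [ 1  0   3  7 ]
  [ 0  1  -3  2 ]
  [ 0  0   0  1 ]
  [ 0  0   0  2 ]
R4 ← R4 − 2·R3
  [ 1  0   3  7 ]
  [ 0  1  -3  2 ]
  [ 0  0   0  1 ]
  [ 0  0   0  0 ]
R2 ← R2 − 2·R3
  [ 1  0   3  7 ]
  [ 0  1  -3  0 ]
  [ 0  0   0  1 ]
  [ 0  0   0  0 ]
R1 ← R1 − 7·R3
  [ 1  0   3  0 ]
  [ 0  1  -3  0 ]
  [ 0  0   0  1 ]
  [ 0  0   0  0 ]
The reduced form has 3 nonzero rows.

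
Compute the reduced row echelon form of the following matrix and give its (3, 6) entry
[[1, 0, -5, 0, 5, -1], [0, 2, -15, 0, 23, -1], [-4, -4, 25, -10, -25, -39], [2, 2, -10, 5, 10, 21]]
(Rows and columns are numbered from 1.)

Add 4 times r1 to r3.
  [ 1   0   -5    0   5   -1 ]
  [ 0   2  -15    0  23   -1 ]
  [ 0  -4    5  -10  -5  -43 ]
  [ 2   2  -10    5  10   21 ]
Subtract 2 times r1 from r4.
  [ 1   0   -5    0   5   -1 ]
  [ 0   2  -15    0  23   -1 ]
  [ 0  -4    5  -10  -5  -43 ]
  [ 0   2    0    5   0   23 ]
Multiply r2 by 1/2.
  [ 1   0     -5    0     5    -1 ]
  [ 0   1  -15/2    0  23/2  -1/2 ]
  [ 0  -4      5  -10    -5   -43 ]
  [ 0   2      0    5     0    23 ]
Add 4 times r2 to r3.
  [ 1  0     -5    0     5    -1 ]
  [ 0  1  -15/2    0  23/2  -1/2 ]
  [ 0  0    -25  -10    41   -45 ]
  [ 0  2      0    5     0    23 ]
Subtract 2 times r2 from r4.
  [ 1  0     -5    0     5    -1 ]
  [ 0  1  -15/2    0  23/2  -1/2 ]
  [ 0  0    -25  -10    41   -45 ]
  [ 0  0     15    5   -23    24 ]
Multiply r3 by -1/25.
  [ 1  0     -5    0       5    -1 ]
  [ 0  1  -15/2    0    23/2  -1/2 ]
  [ 0  0      1  2/5  -41/25   9/5 ]
  [ 0  0     15    5     -23    24 ]
Subtract 15 times r3 from r4.
  [ 1  0     -5    0       5    -1 ]
  [ 0  1  -15/2    0    23/2  -1/2 ]
  [ 0  0      1  2/5  -41/25   9/5 ]
  [ 0  0      0   -1     8/5    -3 ]
Multiply r4 by -1.
  [ 1  0     -5    0       5    -1 ]
  [ 0  1  -15/2    0    23/2  -1/2 ]
  [ 0  0      1  2/5  -41/25   9/5 ]
  [ 0  0      0    1    -8/5     3 ]
Subtract 2/5 times r4 from r3.
  [ 1  0     -5  0     5    -1 ]
  [ 0  1  -15/2  0  23/2  -1/2 ]
  [ 0  0      1  0    -1   3/5 ]
  [ 0  0      0  1  -8/5     3 ]
Add 15/2 times r3 to r2.
  [ 1  0  -5  0     5   -1 ]
  [ 0  1   0  0     4    4 ]
  [ 0  0   1  0    -1  3/5 ]
  [ 0  0   0  1  -8/5    3 ]
Add 5 times r3 to r1.
  [ 1  0  0  0     0    2 ]
  [ 0  1  0  0     4    4 ]
  [ 0  0  1  0    -1  3/5 ]
  [ 0  0  0  1  -8/5    3 ]

3/5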